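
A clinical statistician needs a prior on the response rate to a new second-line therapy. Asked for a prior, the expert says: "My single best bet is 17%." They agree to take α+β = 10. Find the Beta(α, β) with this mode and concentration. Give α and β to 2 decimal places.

For α,β > 1 the Beta mode is (α−1)/(α+β−2). With α+β = 10, the mode is (α−1)/8.
Set (α−1)/8 = 0.17 → α = 1 + 0.17·8 = 2.36.
β = 10 − α = 7.64.

α = 2.36, β = 7.64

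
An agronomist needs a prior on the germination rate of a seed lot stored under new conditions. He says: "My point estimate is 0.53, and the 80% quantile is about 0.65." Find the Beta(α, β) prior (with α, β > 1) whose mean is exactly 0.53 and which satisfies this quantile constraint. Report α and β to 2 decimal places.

With mean 0.53 fixed, write α = 0.53s, β = 0.47s where s = α+β.
Need P(θ < 0.65) = 0.8 under Beta(0.53s, 0.47s). Normal approximation: (q−m)/√(m(1−m)/s) ≈ z_{0.8} = 0.842, so s ≈ 0.53·0.47·(0.842)²/(0.65−0.53)² = 12.3.
At s = 12.3: P(θ<0.65) ≈ 0.798. Adjusting to match 0.8 gives s ≈ 12.46.
So α = 0.53·12.46 ≈ 6.61, β = 0.47·12.46 ≈ 5.86.

α ≈ 6.61, β ≈ 5.86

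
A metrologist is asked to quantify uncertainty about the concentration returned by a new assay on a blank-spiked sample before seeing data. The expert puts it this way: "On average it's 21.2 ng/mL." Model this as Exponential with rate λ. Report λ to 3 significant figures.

λ ≈ 0.0472

Exponential mean = 1/λ, so λ = 1/21.2 = 0.0472.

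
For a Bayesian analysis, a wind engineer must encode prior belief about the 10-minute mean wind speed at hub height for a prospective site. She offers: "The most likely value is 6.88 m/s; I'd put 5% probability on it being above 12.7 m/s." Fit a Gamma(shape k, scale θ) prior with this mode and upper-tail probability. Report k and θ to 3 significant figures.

Gamma(k,θ) with k>1 has mode (k−1)θ, so θ = 6.88/(k−1).
Need P(X < 12.7) = 0.95 with θ tied to k this way. Start at k = 2, θ = 6.88: P(X<12.7) ≈ 0.551.
Too low — raise k to concentrate. Iterating converges to k ≈ 8.41.
Then θ = 6.88/(8.41−1) ≈ 0.929.

k ≈ 8.41, θ ≈ 0.929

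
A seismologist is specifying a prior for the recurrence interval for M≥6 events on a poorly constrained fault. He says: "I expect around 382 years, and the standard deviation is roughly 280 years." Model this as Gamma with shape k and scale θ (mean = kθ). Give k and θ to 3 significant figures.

For Gamma(k, scale θ): mean = kθ, variance = kθ², so CV = 1/√k.
CV = SD/mean = 280/382 = 0.733, hence k = 1/CV² = 1.86.
Then θ = mean/k = 382/1.86 = 205.

k ≈ 1.86, θ ≈ 205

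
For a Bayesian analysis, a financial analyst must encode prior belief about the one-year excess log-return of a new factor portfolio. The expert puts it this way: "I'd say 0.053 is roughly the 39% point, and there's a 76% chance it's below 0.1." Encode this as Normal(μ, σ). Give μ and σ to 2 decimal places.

μ = 0.07, σ = 0.05

The p-quantile of Normal(μ,σ) is μ + z_p·σ, with z_{0.39} = -0.2793 and z_{0.76} = 0.7063.
Eliminate σ: μ = (z₂·x₁ − z₁·x₂)/(z₂ − z₁) = (0.7063·0.053 − (-0.2793)·0.1)/0.9856 = 0.07.
Then σ = (x₂ − x₁)/(z₂ − z₁) = (0.1 − 0.053)/0.9856 = 0.05.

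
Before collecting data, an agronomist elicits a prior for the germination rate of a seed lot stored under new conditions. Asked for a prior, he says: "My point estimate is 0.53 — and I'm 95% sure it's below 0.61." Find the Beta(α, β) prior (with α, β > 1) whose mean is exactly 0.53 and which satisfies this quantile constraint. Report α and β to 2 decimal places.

α ≈ 54.89, β ≈ 48.68

With mean 0.53 fixed, write α = 0.53s, β = 0.47s where s = α+β.
Need P(θ < 0.61) = 0.95 under Beta(0.53s, 0.47s). Normal approximation: (q−m)/√(m(1−m)/s) ≈ z_{0.95} = 1.64, so s ≈ 0.53·0.47·(1.64)²/(0.61−0.53)² = 105.3.
At s = 105.3: P(θ<0.61) ≈ 0.951. Adjusting to match 0.95 gives s ≈ 103.57.
So α = 0.53·103.57 ≈ 54.89, β = 0.47·103.57 ≈ 48.68.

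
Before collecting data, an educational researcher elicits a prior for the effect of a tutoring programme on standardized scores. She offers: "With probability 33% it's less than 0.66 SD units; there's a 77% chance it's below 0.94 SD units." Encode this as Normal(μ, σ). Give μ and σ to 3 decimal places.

μ = 0.764, σ = 0.238

The p-quantile of Normal(μ,σ) is μ + z_p·σ, with z_{0.33} = -0.4399 and z_{0.77} = 0.7388.
Eliminate σ: μ = (z₂·x₁ − z₁·x₂)/(z₂ − z₁) = (0.7388·0.66 − (-0.4399)·0.94)/1.179 = 0.764.
Then σ = (x₂ − x₁)/(z₂ − z₁) = (0.94 − 0.66)/1.179 = 0.238.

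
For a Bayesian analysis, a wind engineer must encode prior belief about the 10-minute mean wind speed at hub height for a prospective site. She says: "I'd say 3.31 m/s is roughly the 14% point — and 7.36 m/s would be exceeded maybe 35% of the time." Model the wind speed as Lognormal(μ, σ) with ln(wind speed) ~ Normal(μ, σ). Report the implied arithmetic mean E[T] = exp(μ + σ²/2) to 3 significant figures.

E[T] ≈ 6.92 m/s

If T ~ Lognormal(μ,σ) then ln T ~ Normal(μ,σ), so the p-quantile of ln T is μ + z_p·σ.
ln(3.31) = 1.197 and ln(7.36) = 1.996; z_{0.14} = -1.08, z_{0.65} = 0.3853.
σ = (1.996 − 1.197)/(0.3853 − (-1.08)) = 0.545.
μ = 1.197 − (-1.08)·0.545 = 1.786.
E[T] = exp(μ + σ²/2) = exp(1.786 + 0.1486) = 6.92 m/s.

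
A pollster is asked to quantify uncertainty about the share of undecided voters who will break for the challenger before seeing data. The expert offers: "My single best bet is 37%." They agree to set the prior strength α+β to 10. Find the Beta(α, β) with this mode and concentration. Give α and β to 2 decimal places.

α = 3.96, β = 6.04

For α,β > 1 the Beta mode is (α−1)/(α+β−2). With α+β = 10, the mode is (α−1)/8.
Set (α−1)/8 = 0.37 → α = 1 + 0.37·8 = 3.96.
β = 10 − α = 6.04.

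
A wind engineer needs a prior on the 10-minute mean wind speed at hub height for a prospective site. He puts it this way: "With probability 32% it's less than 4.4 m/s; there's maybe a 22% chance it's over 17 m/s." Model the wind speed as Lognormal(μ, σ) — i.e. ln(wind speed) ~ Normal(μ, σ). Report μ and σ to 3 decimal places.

μ ≈ 1.991, σ ≈ 1.090

If T ~ Lognormal(μ,σ) then ln T ~ Normal(μ,σ), so the p-quantile of ln T is μ + z_p·σ.
ln(4.4) = 1.482 and ln(17) = 2.833; z_{0.32} = -0.4677, z_{0.78} = 0.7722.
σ = (2.833 − 1.482)/(0.7722 − (-0.4677)) = 1.090.
μ = 1.482 − (-0.4677)·1.090 = 1.991.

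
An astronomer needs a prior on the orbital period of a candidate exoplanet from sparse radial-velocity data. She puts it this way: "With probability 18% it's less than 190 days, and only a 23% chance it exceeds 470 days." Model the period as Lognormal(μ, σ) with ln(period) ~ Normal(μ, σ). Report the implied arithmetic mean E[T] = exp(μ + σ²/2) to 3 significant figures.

E[T] ≈ 364 days

If T ~ Lognormal(μ,σ) then ln T ~ Normal(μ,σ), so the p-quantile of ln T is μ + z_p·σ.
ln(190) = 5.247 and ln(470) = 6.153; z_{0.18} = -0.9154, z_{0.77} = 0.7388.
σ = (6.153 − 5.247)/(0.7388 − (-0.9154)) = 0.548.
μ = 5.247 − (-0.9154)·0.548 = 5.748.
E[T] = exp(μ + σ²/2) = exp(5.748 + 0.1499) = 364 days.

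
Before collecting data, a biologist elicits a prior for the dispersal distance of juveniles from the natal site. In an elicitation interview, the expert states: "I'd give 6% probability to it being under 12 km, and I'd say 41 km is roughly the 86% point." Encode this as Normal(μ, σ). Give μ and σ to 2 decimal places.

The p-quantile of Normal(μ,σ) is μ + z_p·σ, with z_{0.06} = -1.555 and z_{0.86} = 1.08.
Eliminate σ: μ = (z₂·x₁ − z₁·x₂)/(z₂ − z₁) = (1.08·12 − (-1.555)·41)/2.635 = 29.11.
Then σ = (x₂ − x₁)/(z₂ − z₁) = (41 − 12)/2.635 = 11.01.

μ = 29.11, σ = 11.01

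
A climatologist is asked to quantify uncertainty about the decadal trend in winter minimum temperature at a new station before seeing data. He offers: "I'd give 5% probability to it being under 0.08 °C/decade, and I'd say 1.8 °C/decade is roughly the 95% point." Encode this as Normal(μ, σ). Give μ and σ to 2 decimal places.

μ = 0.94, σ = 0.52

For Normal(μ,σ), the p-quantile is μ + z_p·σ. Here z_{0.05} = -1.645, z_{0.95} = 1.645.
So 0.08 = μ − 1.645σ and 1.8 = μ + 1.645σ.
Subtracting: σ = (1.8 − 0.08)/(1.645 − (-1.645)) = 0.52.
Then μ = 0.08 − (-1.645)·0.52 = 0.94.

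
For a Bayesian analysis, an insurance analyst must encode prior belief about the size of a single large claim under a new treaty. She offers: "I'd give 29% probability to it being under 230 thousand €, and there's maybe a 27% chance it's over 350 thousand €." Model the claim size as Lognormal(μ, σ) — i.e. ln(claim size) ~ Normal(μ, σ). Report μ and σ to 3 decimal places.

μ ≈ 5.637, σ ≈ 0.360

If T ~ Lognormal(μ,σ) then ln T ~ Normal(μ,σ), so the p-quantile of ln T is μ + z_p·σ.
ln(230) = 5.438 and ln(350) = 5.858; z_{0.29} = -0.5534, z_{0.73} = 0.6128.
σ = (5.858 − 5.438)/(0.6128 − (-0.5534)) = 0.360.
μ = 5.438 − (-0.5534)·0.360 = 5.637.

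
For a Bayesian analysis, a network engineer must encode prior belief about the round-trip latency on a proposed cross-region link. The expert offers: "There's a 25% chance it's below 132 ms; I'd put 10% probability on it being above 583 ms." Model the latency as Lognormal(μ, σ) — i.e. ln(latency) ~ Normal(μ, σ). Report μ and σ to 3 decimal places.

μ ≈ 5.395, σ ≈ 0.759

If T ~ Lognormal(μ,σ) then ln T ~ Normal(μ,σ), so the p-quantile of ln T is μ + z_p·σ.
ln(132) = 4.883 and ln(583) = 6.368; z_{0.25} = -0.6745, z_{0.9} = 1.282.
σ = (6.368 − 4.883)/(1.282 − (-0.6745)) = 0.759.
μ = 4.883 − (-0.6745)·0.759 = 5.395.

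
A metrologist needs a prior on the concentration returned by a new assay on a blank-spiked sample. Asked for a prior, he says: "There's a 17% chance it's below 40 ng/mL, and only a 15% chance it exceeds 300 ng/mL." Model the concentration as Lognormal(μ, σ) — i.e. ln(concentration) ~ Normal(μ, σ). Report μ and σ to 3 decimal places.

μ ≈ 4.655, σ ≈ 1.012

If T ~ Lognormal(μ,σ) then ln T ~ Normal(μ,σ), so the p-quantile of ln T is μ + z_p·σ.
ln(40) = 3.689 and ln(300) = 5.704; z_{0.17} = -0.9542, z_{0.85} = 1.036.
σ = (5.704 − 3.689)/(1.036 − (-0.9542)) = 1.012.
μ = 3.689 − (-0.9542)·1.012 = 4.655.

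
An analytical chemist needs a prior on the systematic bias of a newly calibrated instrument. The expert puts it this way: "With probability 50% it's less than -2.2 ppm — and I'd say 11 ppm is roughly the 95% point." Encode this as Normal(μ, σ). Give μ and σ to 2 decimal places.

For Normal(μ,σ), the p-quantile is μ + z_p·σ. Here z_{0.5} = 0, z_{0.95} = 1.645.
So -2.2 = μ + 0σ and 11 = μ + 1.645σ.
Subtracting: σ = (11 − -2.2)/(1.645 − (0)) = 8.03.
Then μ = -2.2 − (0)·8.03 = -2.20.

μ = -2.20, σ = 8.03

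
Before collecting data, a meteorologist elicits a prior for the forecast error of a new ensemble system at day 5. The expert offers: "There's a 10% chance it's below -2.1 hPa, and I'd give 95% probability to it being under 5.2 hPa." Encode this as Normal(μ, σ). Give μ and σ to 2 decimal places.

For Normal(μ,σ), the p-quantile is μ + z_p·σ. Here z_{0.1} = -1.282, z_{0.95} = 1.645.
So -2.1 = μ − 1.282σ and 5.2 = μ + 1.645σ.
Subtracting: σ = (5.2 − -2.1)/(1.645 − (-1.282)) = 2.49.
Then μ = -2.1 − (-1.282)·2.49 = 1.10.

μ = 1.10, σ = 2.49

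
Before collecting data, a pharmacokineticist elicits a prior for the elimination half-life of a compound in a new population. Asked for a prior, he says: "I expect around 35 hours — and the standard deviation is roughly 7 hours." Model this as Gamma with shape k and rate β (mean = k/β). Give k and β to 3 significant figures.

k ≈ 25, β ≈ 0.714

For Gamma(k, rate β): mean = k/β, variance = k/β², so CV = 1/√k.
CV = SD/mean = 7/35 = 0.2, hence k = 1/CV² = 25.
Then β = k/mean = 25/35 = 0.714.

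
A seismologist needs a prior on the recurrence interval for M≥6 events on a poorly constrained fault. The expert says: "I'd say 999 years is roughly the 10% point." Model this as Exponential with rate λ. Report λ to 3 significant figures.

P(T < 999.0) = 1 − e^(−λ·999.0) = 0.1, so λ = −ln(1−0.1)/999.0 = −ln(0.9)/999.0 = 0.000105.

λ ≈ 0.000105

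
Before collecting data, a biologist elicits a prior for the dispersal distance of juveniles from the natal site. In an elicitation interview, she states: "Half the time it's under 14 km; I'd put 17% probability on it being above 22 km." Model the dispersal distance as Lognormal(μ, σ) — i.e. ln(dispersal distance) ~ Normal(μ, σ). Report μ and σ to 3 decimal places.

μ ≈ 2.639, σ ≈ 0.474

If T ~ Lognormal(μ,σ) then ln T ~ Normal(μ,σ), so the p-quantile of ln T is μ + z_p·σ.
ln(14) = 2.639 and ln(22) = 3.091; z_{0.5} = 0, z_{0.83} = 0.9542.
σ = (3.091 − 2.639)/(0.9542 − (0)) = 0.474.
μ = 2.639 − (0)·0.474 = 2.639.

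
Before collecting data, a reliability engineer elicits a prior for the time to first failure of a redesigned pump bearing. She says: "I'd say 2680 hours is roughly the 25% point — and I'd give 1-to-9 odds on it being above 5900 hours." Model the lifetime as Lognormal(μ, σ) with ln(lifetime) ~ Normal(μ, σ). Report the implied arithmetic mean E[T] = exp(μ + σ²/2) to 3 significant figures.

E[T] ≈ 3820 hours

If T ~ Lognormal(μ,σ) then ln T ~ Normal(μ,σ), so the p-quantile of ln T is μ + z_p·σ.
ln(2680) = 7.894 and ln(5900) = 8.683; z_{0.25} = -0.6745, z_{0.9} = 1.282.
σ = (8.683 − 7.894)/(1.282 − (-0.6745)) = 0.403.
μ = 7.894 − (-0.6745)·0.403 = 8.166.
E[T] = exp(μ + σ²/2) = exp(8.166 + 0.0814) = 3820 hours.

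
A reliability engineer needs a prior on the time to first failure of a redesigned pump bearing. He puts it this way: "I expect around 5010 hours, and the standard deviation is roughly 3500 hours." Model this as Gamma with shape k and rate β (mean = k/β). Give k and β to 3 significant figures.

k ≈ 2.05, β ≈ 0.000409

For Gamma(k, rate β): mean = k/β, variance = k/β², so CV = 1/√k.
CV = SD/mean = 3500/5010 = 0.6986, hence k = 1/CV² = 2.05.
Then β = k/mean = 2.05/5010 = 0.000409.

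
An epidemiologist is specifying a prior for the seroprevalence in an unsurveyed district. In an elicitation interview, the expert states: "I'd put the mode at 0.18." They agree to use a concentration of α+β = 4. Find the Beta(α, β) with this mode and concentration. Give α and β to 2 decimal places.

For α,β > 1 the Beta mode is (α−1)/(α+β−2). With α+β = 4, the mode is (α−1)/2.
Set (α−1)/2 = 0.18 → α = 1 + 0.18·2 = 1.36.
β = 4 − α = 2.64.

α = 1.36, β = 2.64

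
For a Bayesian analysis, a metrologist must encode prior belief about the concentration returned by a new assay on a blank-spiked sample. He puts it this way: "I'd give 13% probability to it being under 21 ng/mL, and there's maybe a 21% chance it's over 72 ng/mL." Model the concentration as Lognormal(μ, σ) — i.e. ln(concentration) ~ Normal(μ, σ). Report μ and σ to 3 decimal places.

μ ≈ 3.763, σ ≈ 0.637

If T ~ Lognormal(μ,σ) then ln T ~ Normal(μ,σ), so the p-quantile of ln T is μ + z_p·σ.
ln(21) = 3.045 and ln(72) = 4.277; z_{0.13} = -1.126, z_{0.79} = 0.8064.
σ = (4.277 − 3.045)/(0.8064 − (-1.126)) = 0.637.
μ = 3.045 − (-1.126)·0.637 = 3.763.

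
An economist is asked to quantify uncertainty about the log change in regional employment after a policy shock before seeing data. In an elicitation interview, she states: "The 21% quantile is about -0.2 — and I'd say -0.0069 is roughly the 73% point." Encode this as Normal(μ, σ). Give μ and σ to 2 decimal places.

For Normal(μ,σ), the p-quantile is μ + z_p·σ. Here z_{0.21} = -0.8064, z_{0.73} = 0.6128.
So -0.2 = μ − 0.8064σ and -0.0069 = μ + 0.6128σ.
Subtracting: σ = (-0.0069 − -0.2)/(0.6128 − (-0.8064)) = 0.14.
Then μ = -0.2 − (-0.8064)·0.14 = -0.09.

μ = -0.09, σ = 0.14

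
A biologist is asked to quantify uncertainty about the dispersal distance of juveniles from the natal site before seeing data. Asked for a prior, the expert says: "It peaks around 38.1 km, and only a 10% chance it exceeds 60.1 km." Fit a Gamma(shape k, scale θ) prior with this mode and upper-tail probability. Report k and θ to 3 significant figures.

k ≈ 10, θ ≈ 4.22

Gamma(k,θ) with k>1 has mode (k−1)θ, so θ = 38.1/(k−1).
Need P(X < 60.1) = 0.9 with θ tied to k this way. Start at k = 2, θ = 38.1: P(X<60.1) ≈ 0.468.
Too low — raise k to concentrate. Iterating converges to k ≈ 10.
Then θ = 38.1/(10−1) ≈ 4.22.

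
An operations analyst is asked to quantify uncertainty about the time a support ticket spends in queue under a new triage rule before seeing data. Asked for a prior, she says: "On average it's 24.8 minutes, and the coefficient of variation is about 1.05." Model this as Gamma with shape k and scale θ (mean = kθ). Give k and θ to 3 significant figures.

For Gamma(k, scale θ): mean = kθ, variance = kθ², so CV = 1/√k.
CV = 1.05, hence k = 1/CV² = 0.907.
Then θ = mean/k = 24.8/0.907 = 27.3.

k ≈ 0.907, θ ≈ 27.3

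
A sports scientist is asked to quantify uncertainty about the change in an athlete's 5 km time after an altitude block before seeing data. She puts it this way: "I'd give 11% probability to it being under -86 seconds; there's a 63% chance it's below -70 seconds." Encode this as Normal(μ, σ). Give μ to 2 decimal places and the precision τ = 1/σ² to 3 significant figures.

μ = -73.41, τ = 0.00949

For Normal(μ,σ), the p-quantile is μ + z_p·σ. Here z_{0.11} = -1.227, z_{0.63} = 0.3319.
So -86 = μ − 1.227σ and -70 = μ + 0.3319σ.
Subtracting: σ = (-70 − -86)/(0.3319 − (-1.227)) = 10.27.
Then μ = -86 − (-1.227)·10.27 = -73.41.
Precision τ = 1/σ² = 1/10.27² = 0.00949.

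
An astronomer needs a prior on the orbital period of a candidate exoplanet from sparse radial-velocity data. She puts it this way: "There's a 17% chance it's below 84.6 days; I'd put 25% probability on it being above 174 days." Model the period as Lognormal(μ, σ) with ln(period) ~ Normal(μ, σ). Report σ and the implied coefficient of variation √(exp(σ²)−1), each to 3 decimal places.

σ ≈ 0.443, CV ≈ 0.465

If T ~ Lognormal(μ,σ) then ln T ~ Normal(μ,σ), so the p-quantile of ln T is μ + z_p·σ.
ln(84.6) = 4.438 and ln(174) = 5.159; z_{0.17} = -0.9542, z_{0.75} = 0.6745.
σ = (5.159 − 4.438)/(0.6745 − (-0.9542)) = 0.443.
μ = 4.438 − (-0.9542)·0.443 = 4.860.
CV = √(exp(σ²)−1) = √(exp(0.1960)−1) = 0.465.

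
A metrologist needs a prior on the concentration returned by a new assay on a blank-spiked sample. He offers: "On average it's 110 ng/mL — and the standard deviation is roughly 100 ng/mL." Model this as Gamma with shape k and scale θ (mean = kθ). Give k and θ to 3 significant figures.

k ≈ 1.21, θ ≈ 90.9

For Gamma(k, scale θ): mean = kθ, variance = kθ², so CV = 1/√k.
CV = SD/mean = 100/110 = 0.9091, hence k = 1/CV² = 1.21.
Then θ = mean/k = 110/1.21 = 90.9.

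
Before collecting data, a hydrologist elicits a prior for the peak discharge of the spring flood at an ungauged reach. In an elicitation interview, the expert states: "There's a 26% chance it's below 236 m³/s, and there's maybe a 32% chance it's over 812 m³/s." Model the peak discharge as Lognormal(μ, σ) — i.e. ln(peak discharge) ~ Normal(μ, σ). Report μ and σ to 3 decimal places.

μ ≈ 6.179, σ ≈ 1.112

If T ~ Lognormal(μ,σ) then ln T ~ Normal(μ,σ), so the p-quantile of ln T is μ + z_p·σ.
ln(236) = 5.464 and ln(812) = 6.7; z_{0.26} = -0.6433, z_{0.68} = 0.4677.
σ = (6.7 − 5.464)/(0.4677 − (-0.6433)) = 1.112.
μ = 5.464 − (-0.6433)·1.112 = 6.179.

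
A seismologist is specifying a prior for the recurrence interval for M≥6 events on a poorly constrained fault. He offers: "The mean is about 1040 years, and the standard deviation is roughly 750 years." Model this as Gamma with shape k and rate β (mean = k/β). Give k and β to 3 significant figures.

k ≈ 1.92, β ≈ 0.00185

For Gamma(k, rate β): mean = k/β, variance = k/β², so CV = 1/√k.
CV = SD/mean = 750/1040 = 0.7212, hence k = 1/CV² = 1.92.
Then β = k/mean = 1.92/1040 = 0.00185.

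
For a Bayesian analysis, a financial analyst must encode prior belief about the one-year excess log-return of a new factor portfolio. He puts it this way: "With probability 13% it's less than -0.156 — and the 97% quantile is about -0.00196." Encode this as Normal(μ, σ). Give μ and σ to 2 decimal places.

μ = -0.10, σ = 0.05

For Normal(μ,σ), the p-quantile is μ + z_p·σ. Here z_{0.13} = -1.126, z_{0.97} = 1.881.
So -0.156 = μ − 1.126σ and -0.00196 = μ + 1.881σ.
Subtracting: σ = (-0.00196 − -0.156)/(1.881 − (-1.126)) = 0.05.
Then μ = -0.156 − (-1.126)·0.05 = -0.10.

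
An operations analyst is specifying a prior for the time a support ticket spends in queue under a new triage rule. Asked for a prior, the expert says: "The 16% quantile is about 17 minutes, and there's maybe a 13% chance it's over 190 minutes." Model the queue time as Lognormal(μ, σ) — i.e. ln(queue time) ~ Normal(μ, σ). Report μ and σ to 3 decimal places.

μ ≈ 3.965, σ ≈ 1.138

If T ~ Lognormal(μ,σ) then ln T ~ Normal(μ,σ), so the p-quantile of ln T is μ + z_p·σ.
ln(17) = 2.833 and ln(190) = 5.247; z_{0.16} = -0.9945, z_{0.87} = 1.126.
σ = (5.247 − 2.833)/(1.126 − (-0.9945)) = 1.138.
μ = 2.833 − (-0.9945)·1.138 = 3.965.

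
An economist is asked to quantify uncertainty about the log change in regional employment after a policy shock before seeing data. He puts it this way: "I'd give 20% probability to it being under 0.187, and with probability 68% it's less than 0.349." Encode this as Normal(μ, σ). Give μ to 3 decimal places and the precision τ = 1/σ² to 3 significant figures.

For Normal(μ,σ), the p-quantile is μ + z_p·σ. Here z_{0.2} = -0.8416, z_{0.68} = 0.4677.
So 0.187 = μ − 0.8416σ and 0.349 = μ + 0.4677σ.
Subtracting: σ = (0.349 − 0.187)/(0.4677 − (-0.8416)) = 0.124.
Then μ = 0.187 − (-0.8416)·0.124 = 0.291.
Precision τ = 1/σ² = 1/0.1237² = 65.3.

μ = 0.291, τ = 65.3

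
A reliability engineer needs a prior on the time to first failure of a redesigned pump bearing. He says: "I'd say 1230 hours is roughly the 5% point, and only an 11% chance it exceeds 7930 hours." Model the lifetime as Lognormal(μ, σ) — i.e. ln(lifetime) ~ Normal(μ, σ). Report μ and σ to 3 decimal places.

If T ~ Lognormal(μ,σ) then ln T ~ Normal(μ,σ), so the p-quantile of ln T is μ + z_p·σ.
ln(1230) = 7.115 and ln(7930) = 8.978; z_{0.05} = -1.645, z_{0.89} = 1.227.
σ = (8.978 − 7.115)/(1.227 − (-1.645)) = 0.649.
μ = 7.115 − (-1.645)·0.649 = 8.182.

μ ≈ 8.182, σ ≈ 0.649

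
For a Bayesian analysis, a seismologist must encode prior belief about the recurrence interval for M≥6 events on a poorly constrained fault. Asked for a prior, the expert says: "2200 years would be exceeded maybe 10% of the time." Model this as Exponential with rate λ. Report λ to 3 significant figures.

λ ≈ 0.00105

P(T > 2200.0) = e^(−λ·2200.0) = 0.1, so λ = −ln(0.1)/2200.0 = 0.00105.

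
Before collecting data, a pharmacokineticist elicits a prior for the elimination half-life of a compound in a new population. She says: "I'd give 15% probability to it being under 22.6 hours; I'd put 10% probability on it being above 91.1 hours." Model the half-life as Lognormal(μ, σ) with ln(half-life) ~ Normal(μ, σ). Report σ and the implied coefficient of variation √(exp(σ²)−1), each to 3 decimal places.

σ ≈ 0.601, CV ≈ 0.660

If T ~ Lognormal(μ,σ) then ln T ~ Normal(μ,σ), so the p-quantile of ln T is μ + z_p·σ.
ln(22.6) = 3.118 and ln(91.1) = 4.512; z_{0.15} = -1.036, z_{0.9} = 1.282.
σ = (4.512 − 3.118)/(1.282 − (-1.036)) = 0.601.
μ = 3.118 − (-1.036)·0.601 = 3.741.
CV = √(exp(σ²)−1) = √(exp(0.3617)−1) = 0.660.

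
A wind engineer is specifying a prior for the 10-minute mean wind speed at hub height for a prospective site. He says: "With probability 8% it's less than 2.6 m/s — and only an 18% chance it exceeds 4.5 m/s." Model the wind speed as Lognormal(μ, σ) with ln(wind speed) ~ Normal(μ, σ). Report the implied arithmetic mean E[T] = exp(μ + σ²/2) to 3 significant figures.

If T ~ Lognormal(μ,σ) then ln T ~ Normal(μ,σ), so the p-quantile of ln T is μ + z_p·σ.
ln(2.6) = 0.9555 and ln(4.5) = 1.504; z_{0.08} = -1.405, z_{0.82} = 0.9154.
σ = (1.504 − 0.9555)/(0.9154 − (-1.405)) = 0.236.
μ = 0.9555 − (-1.405)·0.236 = 1.288.
E[T] = exp(μ + σ²/2) = exp(1.288 + 0.0279) = 3.73 m/s.

E[T] ≈ 3.73 m/s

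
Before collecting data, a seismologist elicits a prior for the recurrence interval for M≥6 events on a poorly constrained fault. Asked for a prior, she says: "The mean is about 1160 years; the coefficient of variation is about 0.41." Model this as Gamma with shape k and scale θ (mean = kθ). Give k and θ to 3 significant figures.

For Gamma(k, scale θ): mean = kθ, variance = kθ², so CV = 1/√k.
CV = 0.41, hence k = 1/CV² = 5.95.
Then θ = mean/k = 1160/5.95 = 195.

k ≈ 5.95, θ ≈ 195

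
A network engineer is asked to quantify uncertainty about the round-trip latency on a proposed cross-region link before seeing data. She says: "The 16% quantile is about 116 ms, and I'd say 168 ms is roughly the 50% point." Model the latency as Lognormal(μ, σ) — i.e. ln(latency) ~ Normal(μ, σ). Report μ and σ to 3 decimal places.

μ ≈ 5.124, σ ≈ 0.372

If T ~ Lognormal(μ,σ) then ln T ~ Normal(μ,σ), so the p-quantile of ln T is μ + z_p·σ.
ln(116) = 4.754 and ln(168) = 5.124; z_{0.16} = -0.9945, z_{0.5} = 0.
σ = (5.124 − 4.754)/(0 − (-0.9945)) = 0.372.
μ = 4.754 − (-0.9945)·0.372 = 5.124.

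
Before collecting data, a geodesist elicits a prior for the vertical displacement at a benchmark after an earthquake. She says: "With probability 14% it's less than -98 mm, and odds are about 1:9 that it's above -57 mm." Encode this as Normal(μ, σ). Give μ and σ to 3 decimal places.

For Normal(μ,σ), the p-quantile is μ + z_p·σ. Here z_{0.14} = -1.08, z_{0.9} = 1.282.
So -98 = μ − 1.08σ and -57 = μ + 1.282σ.
Subtracting: σ = (-57 − -98)/(1.282 − (-1.08)) = 17.359.
Then μ = -98 − (-1.08)·17.359 = -79.247.

μ = -79.247, σ = 17.359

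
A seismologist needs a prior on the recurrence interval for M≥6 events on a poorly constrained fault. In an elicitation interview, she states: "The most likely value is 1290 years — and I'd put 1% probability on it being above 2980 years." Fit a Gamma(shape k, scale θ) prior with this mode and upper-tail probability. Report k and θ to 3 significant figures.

Gamma(k,θ) with k>1 has mode (k−1)θ, so θ = 1290/(k−1).
Need P(X < 2980) = 0.99 with θ tied to k this way. Start at k = 2, θ = 1290: P(X<2980) ≈ 0.671.
Too low — raise k to concentrate. Iterating converges to k ≈ 7.81.
Then θ = 1290/(7.81−1) ≈ 189.

k ≈ 7.81, θ ≈ 189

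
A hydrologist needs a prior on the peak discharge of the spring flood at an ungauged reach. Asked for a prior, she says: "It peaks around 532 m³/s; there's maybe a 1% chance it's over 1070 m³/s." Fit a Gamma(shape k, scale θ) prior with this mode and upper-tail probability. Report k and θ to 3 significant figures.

Gamma(k,θ) with k>1 has mode (k−1)θ, so θ = 532/(k−1).
Need P(X < 1070) = 0.99 with θ tied to k this way. Start at k = 2, θ = 532: P(X<1070) ≈ 0.597.
Too low — raise k to concentrate. Iterating converges to k ≈ 11.
Then θ = 532/(11−1) ≈ 52.9.

k ≈ 11, θ ≈ 52.9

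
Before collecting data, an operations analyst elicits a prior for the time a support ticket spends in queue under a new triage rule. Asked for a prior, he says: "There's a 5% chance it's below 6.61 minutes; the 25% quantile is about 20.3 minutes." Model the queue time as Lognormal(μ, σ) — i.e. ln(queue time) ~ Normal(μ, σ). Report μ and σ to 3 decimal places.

μ ≈ 3.791, σ ≈ 1.156

If T ~ Lognormal(μ,σ) then ln T ~ Normal(μ,σ), so the p-quantile of ln T is μ + z_p·σ.
ln(6.61) = 1.889 and ln(20.3) = 3.011; z_{0.05} = -1.645, z_{0.25} = -0.6745.
σ = (3.011 − 1.889)/(-0.6745 − (-1.645)) = 1.156.
μ = 1.889 − (-1.645)·1.156 = 3.791.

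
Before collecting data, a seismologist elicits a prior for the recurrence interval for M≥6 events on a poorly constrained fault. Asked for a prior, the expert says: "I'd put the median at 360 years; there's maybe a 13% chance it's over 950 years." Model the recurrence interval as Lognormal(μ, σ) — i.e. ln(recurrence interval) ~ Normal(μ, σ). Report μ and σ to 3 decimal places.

If T ~ Lognormal(μ,σ) then ln T ~ Normal(μ,σ), so the p-quantile of ln T is μ + z_p·σ.
ln(360) = 5.886 and ln(950) = 6.856; z_{0.5} = 0, z_{0.87} = 1.126.
σ = (6.856 − 5.886)/(1.126 − (0)) = 0.861.
μ = 5.886 − (0)·0.861 = 5.886.

μ ≈ 5.886, σ ≈ 0.861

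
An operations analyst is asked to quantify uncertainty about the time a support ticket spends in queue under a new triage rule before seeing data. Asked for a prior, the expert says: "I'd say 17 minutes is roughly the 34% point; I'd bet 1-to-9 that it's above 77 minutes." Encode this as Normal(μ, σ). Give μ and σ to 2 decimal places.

For Normal(μ,σ), the p-quantile is μ + z_p·σ. Here z_{0.34} = -0.4125, z_{0.9} = 1.282.
So 17 = μ − 0.4125σ and 77 = μ + 1.282σ.
Subtracting: σ = (77 − 17)/(1.282 − (-0.4125)) = 35.42.
Then μ = 17 − (-0.4125)·35.42 = 31.61.

μ = 31.61, σ = 35.42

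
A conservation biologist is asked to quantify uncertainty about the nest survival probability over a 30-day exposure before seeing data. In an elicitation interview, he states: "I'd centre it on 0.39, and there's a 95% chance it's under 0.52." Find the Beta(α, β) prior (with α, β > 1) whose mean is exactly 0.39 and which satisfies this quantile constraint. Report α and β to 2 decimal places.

α ≈ 15.26, β ≈ 23.87

With mean 0.39 fixed, write α = 0.39s, β = 0.61s where s = α+β.
Need P(θ < 0.52) = 0.95 under Beta(0.39s, 0.61s). Normal approximation: (q−m)/√(m(1−m)/s) ≈ z_{0.95} = 1.64, so s ≈ 0.39·0.61·(1.64)²/(0.52−0.39)² = 38.1.
At s = 38.1: P(θ<0.52) ≈ 0.948. Adjusting to match 0.95 gives s ≈ 39.13.
So α = 0.39·39.13 ≈ 15.26, β = 0.61·39.13 ≈ 23.87.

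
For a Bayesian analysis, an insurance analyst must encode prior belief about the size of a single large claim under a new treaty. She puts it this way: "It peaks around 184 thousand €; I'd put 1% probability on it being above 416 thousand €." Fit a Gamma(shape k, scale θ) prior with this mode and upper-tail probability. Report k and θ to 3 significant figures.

k ≈ 8.2, θ ≈ 25.5

Gamma(k,θ) with k>1 has mode (k−1)θ, so θ = 184/(k−1).
Need P(X < 416) = 0.99 with θ tied to k this way. Start at k = 2, θ = 184: P(X<416) ≈ 0.660.
Too low — raise k to concentrate. Iterating converges to k ≈ 8.2.
Then θ = 184/(8.2−1) ≈ 25.5.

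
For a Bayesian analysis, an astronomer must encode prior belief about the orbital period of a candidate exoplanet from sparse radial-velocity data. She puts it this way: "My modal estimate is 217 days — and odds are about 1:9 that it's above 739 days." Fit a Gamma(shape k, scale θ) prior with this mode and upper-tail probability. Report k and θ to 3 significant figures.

k ≈ 2.25, θ ≈ 174

Gamma(k,θ) with k>1 has mode (k−1)θ, so θ = 217/(k−1).
Need P(X < 739) = 0.9 with θ tied to k this way. Start at k = 2, θ = 217: P(X<739) ≈ 0.854.
Too low — raise k to concentrate. Iterating converges to k ≈ 2.25.
Then θ = 217/(2.25−1) ≈ 174.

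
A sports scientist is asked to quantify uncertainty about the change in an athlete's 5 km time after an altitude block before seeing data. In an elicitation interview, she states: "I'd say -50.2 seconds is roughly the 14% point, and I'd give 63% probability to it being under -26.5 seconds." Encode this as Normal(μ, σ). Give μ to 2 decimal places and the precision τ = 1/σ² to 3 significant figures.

The p-quantile of Normal(μ,σ) is μ + z_p·σ, with z_{0.14} = -1.08 and z_{0.63} = 0.3319.
Eliminate σ: μ = (z₂·x₁ − z₁·x₂)/(z₂ − z₁) = (0.3319·-50.2 − (-1.08)·-26.5)/1.412 = -32.07.
Then σ = (x₂ − x₁)/(z₂ − z₁) = (-26.5 − -50.2)/1.412 = 16.78.
Precision τ = 1/σ² = 1/16.78² = 0.00355.

μ = -32.07, τ = 0.00355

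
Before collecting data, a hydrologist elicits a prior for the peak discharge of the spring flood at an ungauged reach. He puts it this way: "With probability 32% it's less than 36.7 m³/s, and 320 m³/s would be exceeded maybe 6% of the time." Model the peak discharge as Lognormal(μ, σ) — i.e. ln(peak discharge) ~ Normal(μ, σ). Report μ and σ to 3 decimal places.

If T ~ Lognormal(μ,σ) then ln T ~ Normal(μ,σ), so the p-quantile of ln T is μ + z_p·σ.
ln(36.7) = 3.603 and ln(320) = 5.768; z_{0.32} = -0.4677, z_{0.94} = 1.555.
σ = (5.768 − 3.603)/(1.555 − (-0.4677)) = 1.071.
μ = 3.603 − (-0.4677)·1.071 = 4.104.

μ ≈ 4.104, σ ≈ 1.071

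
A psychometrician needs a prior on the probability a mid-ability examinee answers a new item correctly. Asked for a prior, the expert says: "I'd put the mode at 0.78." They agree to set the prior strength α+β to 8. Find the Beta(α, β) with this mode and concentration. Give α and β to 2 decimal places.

α = 5.68, β = 2.32

For α,β > 1 the Beta mode is (α−1)/(α+β−2). With α+β = 8, the mode is (α−1)/6.
Set (α−1)/6 = 0.78 → α = 1 + 0.78·6 = 5.68.
β = 8 − α = 2.32.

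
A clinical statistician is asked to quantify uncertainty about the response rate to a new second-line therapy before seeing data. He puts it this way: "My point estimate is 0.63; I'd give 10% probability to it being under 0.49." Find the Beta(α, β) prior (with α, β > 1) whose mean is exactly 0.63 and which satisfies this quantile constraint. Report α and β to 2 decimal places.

With mean 0.63 fixed, write α = 0.63s, β = 0.37s where s = α+β.
Need P(θ < 0.49) = 0.1 under Beta(0.63s, 0.37s). Normal approximation: (q−m)/√(m(1−m)/s) ≈ z_{0.1} = -1.28, so s ≈ 0.63·0.37·(-1.28)²/(0.49−0.63)² = 19.5.
At s = 19.5: P(θ<0.49) ≈ 0.102. Adjusting to match 0.1 gives s ≈ 19.96.
So α = 0.63·19.96 ≈ 12.58, β = 0.37·19.96 ≈ 7.39.

α ≈ 12.58, β ≈ 7.39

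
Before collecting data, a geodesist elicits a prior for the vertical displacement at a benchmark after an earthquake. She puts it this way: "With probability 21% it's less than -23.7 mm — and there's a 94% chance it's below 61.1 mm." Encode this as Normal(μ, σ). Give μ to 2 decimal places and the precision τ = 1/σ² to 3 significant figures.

The p-quantile of Normal(μ,σ) is μ + z_p·σ, with z_{0.21} = -0.8064 and z_{0.94} = 1.555.
Eliminate σ: μ = (z₂·x₁ − z₁·x₂)/(z₂ − z₁) = (1.555·-23.7 − (-0.8064)·61.1)/2.361 = 5.26.
Then σ = (x₂ − x₁)/(z₂ − z₁) = (61.1 − -23.7)/2.361 = 35.91.
Precision τ = 1/σ² = 1/35.91² = 0.000775.

μ = 5.26, τ = 0.000775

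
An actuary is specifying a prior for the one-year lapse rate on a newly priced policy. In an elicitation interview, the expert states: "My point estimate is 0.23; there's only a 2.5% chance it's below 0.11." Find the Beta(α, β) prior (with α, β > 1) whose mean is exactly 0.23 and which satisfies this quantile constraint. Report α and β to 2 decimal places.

α ≈ 8.29, β ≈ 27.77

With mean 0.23 fixed, write α = 0.23s, β = 0.77s where s = α+β.
Need P(θ < 0.11) = 0.025 under Beta(0.23s, 0.77s). Normal approximation: (q−m)/√(m(1−m)/s) ≈ z_{0.025} = -1.96, so s ≈ 0.23·0.77·(-1.96)²/(0.11−0.23)² = 47.2.
At s = 47.2: P(θ<0.11) ≈ 0.012. Adjusting to match 0.025 gives s ≈ 36.06.
So α = 0.23·36.06 ≈ 8.29, β = 0.77·36.06 ≈ 27.77.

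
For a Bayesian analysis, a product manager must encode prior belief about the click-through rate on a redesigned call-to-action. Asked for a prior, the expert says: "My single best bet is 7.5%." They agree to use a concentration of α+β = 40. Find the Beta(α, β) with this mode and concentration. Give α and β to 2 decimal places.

α = 3.85, β = 36.15

For α,β > 1 the Beta mode is (α−1)/(α+β−2). With α+β = 40, the mode is (α−1)/38.
Set (α−1)/38 = 0.075 → α = 1 + 0.075·38 = 3.85.
β = 40 − α = 36.15.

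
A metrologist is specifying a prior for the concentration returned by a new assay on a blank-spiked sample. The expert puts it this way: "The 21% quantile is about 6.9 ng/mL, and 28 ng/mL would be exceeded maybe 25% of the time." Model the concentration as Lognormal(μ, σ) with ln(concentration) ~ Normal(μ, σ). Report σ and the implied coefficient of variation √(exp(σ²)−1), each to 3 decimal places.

σ ≈ 0.946, CV ≈ 1.203

If T ~ Lognormal(μ,σ) then ln T ~ Normal(μ,σ), so the p-quantile of ln T is μ + z_p·σ.
ln(6.9) = 1.932 and ln(28) = 3.332; z_{0.21} = -0.8064, z_{0.75} = 0.6745.
σ = (3.332 − 1.932)/(0.6745 − (-0.8064)) = 0.946.
μ = 1.932 − (-0.8064)·0.946 = 2.694.
CV = √(exp(σ²)−1) = √(exp(0.8946)−1) = 1.203.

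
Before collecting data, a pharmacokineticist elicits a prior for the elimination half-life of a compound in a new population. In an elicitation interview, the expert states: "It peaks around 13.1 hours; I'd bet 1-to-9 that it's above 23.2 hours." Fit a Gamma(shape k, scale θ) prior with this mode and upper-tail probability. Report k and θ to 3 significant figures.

Gamma(k,θ) with k>1 has mode (k−1)θ, so θ = 13.1/(k−1).
Need P(X < 23.2) = 0.9 with θ tied to k this way. Start at k = 2, θ = 13.1: P(X<23.2) ≈ 0.528.
Too low — raise k to concentrate. Iterating converges to k ≈ 6.82.
Then θ = 13.1/(6.82−1) ≈ 2.25.

k ≈ 6.82, θ ≈ 2.25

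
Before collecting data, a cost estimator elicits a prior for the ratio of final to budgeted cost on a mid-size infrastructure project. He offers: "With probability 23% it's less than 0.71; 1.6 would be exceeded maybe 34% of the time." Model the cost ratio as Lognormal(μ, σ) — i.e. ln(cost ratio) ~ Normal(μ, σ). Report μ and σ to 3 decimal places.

μ ≈ 0.179, σ ≈ 0.706

If T ~ Lognormal(μ,σ) then ln T ~ Normal(μ,σ), so the p-quantile of ln T is μ + z_p·σ.
ln(0.71) = -0.3425 and ln(1.6) = 0.47; z_{0.23} = -0.7388, z_{0.66} = 0.4125.
σ = (0.47 − -0.3425)/(0.4125 − (-0.7388)) = 0.706.
μ = -0.3425 − (-0.7388)·0.706 = 0.179.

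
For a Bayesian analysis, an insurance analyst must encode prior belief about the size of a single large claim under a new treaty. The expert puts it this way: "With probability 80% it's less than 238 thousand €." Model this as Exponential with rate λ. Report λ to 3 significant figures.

P(T < 238.0) = 1 − e^(−λ·238.0) = 0.8, so λ = −ln(1−0.8)/238.0 = −ln(0.2)/238.0 = 0.00676.

λ ≈ 0.00676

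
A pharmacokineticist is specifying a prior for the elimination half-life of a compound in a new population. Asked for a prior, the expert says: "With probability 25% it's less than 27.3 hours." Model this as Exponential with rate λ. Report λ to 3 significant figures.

λ ≈ 0.0105

P(T < 27.3) = 1 − e^(−λ·27.3) = 0.25, so λ = −ln(1−0.25)/27.3 = −ln(0.75)/27.3 = 0.0105.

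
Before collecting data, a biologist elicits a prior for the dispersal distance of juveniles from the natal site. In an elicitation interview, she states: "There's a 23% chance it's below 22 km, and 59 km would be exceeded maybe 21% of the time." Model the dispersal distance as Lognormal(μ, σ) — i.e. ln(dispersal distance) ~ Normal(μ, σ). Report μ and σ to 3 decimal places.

μ ≈ 3.563, σ ≈ 0.638

If T ~ Lognormal(μ,σ) then ln T ~ Normal(μ,σ), so the p-quantile of ln T is μ + z_p·σ.
ln(22) = 3.091 and ln(59) = 4.078; z_{0.23} = -0.7388, z_{0.79} = 0.8064.
σ = (4.078 − 3.091)/(0.8064 − (-0.7388)) = 0.638.
μ = 3.091 − (-0.7388)·0.638 = 3.563.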